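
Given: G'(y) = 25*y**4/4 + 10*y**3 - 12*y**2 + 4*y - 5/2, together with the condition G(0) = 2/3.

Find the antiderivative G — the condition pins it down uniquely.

G(y) = 5*y**5/4 + 5*y**4/2 - 4*y**3 + 2*y**2 - 5*y/2 + 2/3

The integrand splits into summands that can be handled one at a time.
A general antiderivative is 5*y**5/4 + 5*y**4/2 - 4*y**3 + 2*y**2 - 5*y/2 - 4/3 + C.
The condition gives C = 2/3 - (-4/3) = 2.
So G(y) = 5*y**5/4 + 5*y**4/2 - 4*y**3 + 2*y**2 - 5*y/2 + 2/3.
Check: d/dy[5*y**5/4 + 5*y**4/2 - 4*y**3 + 2*y**2 - 5*y/2 + 2/3] = 25*y**4/4 + 10*y**3 - 12*y**2 + 4*y - 5/2 = G'(y).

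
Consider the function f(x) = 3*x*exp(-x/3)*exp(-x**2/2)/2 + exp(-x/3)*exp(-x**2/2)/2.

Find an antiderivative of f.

An antiderivative is F(x) = -3*exp(-x/3)*exp(-x**2/2)/2.

The substitution u = -x**2/2 - x/3 works: f is exactly (dF/du)*(du/dx) for that inner function.
Check: d/dx[-3*exp(-x/3)*exp(-x**2/2)/2] = (3*x + 1)*exp(-x/3)*exp(-x**2/2)/2, which equals f(x).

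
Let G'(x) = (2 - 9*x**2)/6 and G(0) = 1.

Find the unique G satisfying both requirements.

A first test for any G(x): its x-derivative must equal the given G'(x).
A general antiderivative is -x**3/2 + x/3 + C.
The condition gives C = 1 - (0) = 1.
So G(x) = -x**3/2 + x/3 + 1.
Check: d/dx[-x**3/2 + x/3 + 1] = 1/3 - 3*x**2/2, which equals G'(x).

G(x) = -x**3/2 + x/3 + 1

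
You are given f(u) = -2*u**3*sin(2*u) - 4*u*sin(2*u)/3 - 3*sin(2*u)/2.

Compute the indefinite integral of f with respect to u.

The integrand splits into summands that can be handled one at a time.
Check: d/du[u**3*cos(2*u) - 3*u**2*sin(2*u)/2 - 5*u*cos(2*u)/6 + 5*sin(2*u)/12 + 3*cos(2*u)/4] = -2*u**3*sin(2*u) - 4*u*sin(2*u)/3 - 3*sin(2*u)/2 = f(u).

F(u) = u**3*cos(2*u) - 3*u**2*sin(2*u)/2 - 5*u*cos(2*u)/6 + 5*sin(2*u)/12 + 3*cos(2*u)/4 + C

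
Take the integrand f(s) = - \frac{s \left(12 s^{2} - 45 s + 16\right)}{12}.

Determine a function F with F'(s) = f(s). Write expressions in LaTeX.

Recover f(s) by differentiating a candidate F(s); any mismatch rules it out.
Check: d/ds[- \frac{s^{4}}{4} + \frac{5 s^{3}}{4} - \frac{2 s^{2}}{3}] = - s^{3} + \frac{15 s^{2}}{4} - \frac{4 s}{3}, which equals f(s).

An antiderivative is F(s) = - \frac{s^{4}}{4} + \frac{5 s^{3}}{4} - \frac{2 s^{2}}{3}.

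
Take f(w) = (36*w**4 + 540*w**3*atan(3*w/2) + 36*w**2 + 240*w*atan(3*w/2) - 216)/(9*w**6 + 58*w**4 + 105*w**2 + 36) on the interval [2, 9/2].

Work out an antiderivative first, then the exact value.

Any candidate F(w) must reproduce f(w) exactly when differentiated.
F(w) = -3*(4 - 2*w**2)*atan(3*w/2)/(w**2 + 3) is an antiderivative of f.
Check: d/dw[-3*(4 - 2*w**2)*atan(3*w/2)/(w**2 + 3)] = (36*w**4 + 540*w**3*atan(3*w/2) + 36*w**2 + 240*w*atan(3*w/2) - 216)/(9*w**6 + 58*w**4 + 105*w**2 + 36) = f(w).
F(9/2) = 146*atan(27/4)/31; F(2) = 12*atan(3)/7.
Integral = F(9/2) - F(2) = -12*atan(3)/7 + 146*atan(27/4)/31.

Antiderivative: F(w) = -3*(4 - 2*w**2)*atan(3*w/2)/(w**2 + 3); value = -12*atan(3)/7 + 146*atan(27/4)/31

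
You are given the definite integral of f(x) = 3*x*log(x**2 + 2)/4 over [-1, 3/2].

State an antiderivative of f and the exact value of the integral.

Antiderivative: F(x) = 3*x**2*log(x**2 + 2)/8 - 3*x**2/8 + 3*log(x**2 + 2)/4; value = -9*log(3)/8 - 15/32 + 51*log(17/4)/32

A first test for any F(x): its x-derivative must equal f(x) identically.
F(x) = 3*x**2*log(x**2 + 2)/8 - 3*x**2/8 + 3*log(x**2 + 2)/4 is an antiderivative of f.
Check: d/dx[3*x**2*log(x**2 + 2)/8 - 3*x**2/8 + 3*log(x**2 + 2)/4] = 3*x*log(x**2 + 2)/4 = f(x).
F(3/2) = -27/32 + 51*log(17/4)/32; F(-1) = -3/8 + 9*log(3)/8.
Integral = F(3/2) - F(-1) = -9*log(3)/8 - 15/32 + 51*log(17/4)/32.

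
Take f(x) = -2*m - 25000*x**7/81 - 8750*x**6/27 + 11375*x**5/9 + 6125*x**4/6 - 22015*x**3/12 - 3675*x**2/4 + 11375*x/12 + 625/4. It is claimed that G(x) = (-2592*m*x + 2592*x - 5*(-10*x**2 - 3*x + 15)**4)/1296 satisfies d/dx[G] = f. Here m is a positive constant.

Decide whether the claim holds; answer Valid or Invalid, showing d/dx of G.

d/dx[G] = -2*m - 25000*x**7/81 - 8750*x**6/27 + 11375*x**5/9 + 6125*x**4/6 - 22015*x**3/12 - 3675*x**2/4 + 11375*x/12 + 633/4
d/dx[G] - f(x) = 2 != 0.

Invalid: d/dx[G] - f = 2, which is not 0.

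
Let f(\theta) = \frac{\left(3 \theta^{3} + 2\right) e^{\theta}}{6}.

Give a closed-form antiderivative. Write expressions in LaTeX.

An antiderivative is F(\theta) = \frac{\theta^{3} e^{\theta}}{2} - \frac{3 \theta^{2} e^{\theta}}{2} + 3 \theta e^{\theta} - \frac{8 e^{\theta}}{3}.

Recognize the product-rule pattern: f = u'v + uv' with u = \frac{\theta^{3}}{2} - \frac{3 \theta^{2}}{2} + 3 \theta - \frac{8}{3}, v = e^{\theta}, so integration by parts undoes it.
Check: d/d\theta[\frac{\theta^{3} e^{\theta}}{2} - \frac{3 \theta^{2} e^{\theta}}{2} + 3 \theta e^{\theta} - \frac{8 e^{\theta}}{3}] = \frac{\theta^{3} e^{\theta}}{2} + \frac{e^{\theta}}{3}, which equals f(\theta).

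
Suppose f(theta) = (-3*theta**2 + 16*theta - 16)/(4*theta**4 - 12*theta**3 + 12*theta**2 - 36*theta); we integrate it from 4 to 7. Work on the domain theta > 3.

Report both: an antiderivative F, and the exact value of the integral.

The denominator factors as 4*theta*(theta - 3)*(theta**2 + 3); partial fractions split f into directly integrable pieces: -(23*theta + 41)/(48*(theta**2 + 3)) + 5/(144*(theta - 3)) + 4/(9*theta).
F(theta) = 4*log(theta)/9 + 5*log(theta - 3)/144 - 23*log(theta**2 + 3)/96 - 41*sqrt(3)*atan(sqrt(3)*theta/3)/144 is an antiderivative of f.
Check: d/dtheta[4*log(theta)/9 + 5*log(theta - 3)/144 - 23*log(theta**2 + 3)/96 - 41*sqrt(3)*atan(sqrt(3)*theta/3)/144] = (-3*theta**2 + 16*theta - 16)/(4*theta**4 - 12*theta**3 + 12*theta**2 - 36*theta) = f(theta).
F(7) = -23*log(52)/96 - 41*sqrt(3)*atan(7*sqrt(3)/3)/144 + 5*log(4)/144 + 4*log(7)/9; F(4) = -23*log(19)/96 - 41*sqrt(3)*atan(4*sqrt(3)/3)/144 + 4*log(4)/9.
Integral = F(7) - F(4) = -23*log(52)/96 - 41*sqrt(3)*atan(7*sqrt(3)/3)/144 - 59*log(4)/144 + 41*sqrt(3)*atan(4*sqrt(3)/3)/144 + 23*log(19)/96 + 4*log(7)/9.

Antiderivative: F(theta) = 4*log(theta)/9 + 5*log(theta - 3)/144 - 23*log(theta**2 + 3)/96 - 41*sqrt(3)*atan(sqrt(3)*theta/3)/144; value = -23*log(52)/96 - 41*sqrt(3)*atan(7*sqrt(3)/3)/144 - 59*log(4)/144 + 41*sqrt(3)*atan(4*sqrt(3)/3)/144 + 23*log(19)/96 + 4*log(7)/9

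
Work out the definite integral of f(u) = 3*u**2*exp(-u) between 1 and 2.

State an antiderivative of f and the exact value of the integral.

Antiderivative: F(u) = -3*(u**2 + 2*u + 2)*exp(-u); value = -30*exp(-2) + 15*exp(-1)

Recognize the product-rule pattern: f = v'r + vr' with v = -3*u**2 - 6*u - 6, r = exp(-u), so integration by parts undoes it.
F(u) = -3*(u**2 + 2*u + 2)*exp(-u) is an antiderivative of f.
Check: d/du[-3*(u**2 + 2*u + 2)*exp(-u)] = 3*u**2*exp(-u) = f(u).
F(2) = -30*exp(-2); F(1) = -15*exp(-1).
Integral = F(2) - F(1) = -30*exp(-2) + 15*exp(-1).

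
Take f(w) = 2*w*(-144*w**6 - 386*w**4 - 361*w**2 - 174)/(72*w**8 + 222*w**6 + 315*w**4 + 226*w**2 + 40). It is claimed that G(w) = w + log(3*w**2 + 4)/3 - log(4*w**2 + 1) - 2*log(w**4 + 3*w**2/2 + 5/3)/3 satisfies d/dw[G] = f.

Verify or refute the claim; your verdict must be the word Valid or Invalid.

d/dw[G] = (72*w**8 - 288*w**7 + 222*w**6 - 772*w**5 + 315*w**4 - 722*w**3 + 226*w**2 - 348*w + 40)/(72*w**8 + 222*w**6 + 315*w**4 + 226*w**2 + 40)
d/dw[G] - f(w) = 1 != 0.

Invalid: d/dw[G] - f = 1, which is not 0.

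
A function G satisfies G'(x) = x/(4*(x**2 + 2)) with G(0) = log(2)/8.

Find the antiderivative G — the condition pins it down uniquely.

The substitution u = x**2 + 2 works: G'(x) is exactly (dG/du)*(du/dx) for that inner function.
A general antiderivative is log(x**2 + 2)/8 + C.
The condition gives C = log(2)/8 - (log(2)/8) = 0.
So G(x) = log(x**2 + 2)/8.
Check: d/dx[log(x**2 + 2)/8] = x/(4*x**2 + 8), which equals G'(x).

G(x) = log(x**2 + 2)/8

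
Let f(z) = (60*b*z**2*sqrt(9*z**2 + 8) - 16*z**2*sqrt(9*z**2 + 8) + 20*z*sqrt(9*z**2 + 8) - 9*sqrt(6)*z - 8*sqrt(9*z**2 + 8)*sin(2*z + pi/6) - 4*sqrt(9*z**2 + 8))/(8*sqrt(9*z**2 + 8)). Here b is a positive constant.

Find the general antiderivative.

F(z) = (60*b*z**3 - 16*z**3 + 30*z**2 - 12*z - 3*sqrt(6)*sqrt(9*z**2 + 8) + 12*cos(2*z + pi/6))/24 + C

Whatever form F(z) takes, F'(z) = f(z) is non-negotiable.
Check: d/dz[(60*b*z**3 - 16*z**3 + 30*z**2 - 12*z - 3*sqrt(6)*sqrt(9*z**2 + 8) + 12*cos(2*z + pi/6))/24] = (60*b*z**2*sqrt(9*z**2 + 8) - 16*z**2*sqrt(9*z**2 + 8) + 20*z*sqrt(9*z**2 + 8) - 9*sqrt(6)*z - 8*sqrt(9*z**2 + 8)*sin(2*z + pi/6) - 4*sqrt(9*z**2 + 8))/(8*sqrt(9*z**2 + 8)) = f(z).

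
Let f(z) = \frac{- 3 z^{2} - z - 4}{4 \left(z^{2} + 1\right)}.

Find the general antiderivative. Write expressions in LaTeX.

F(z) = \frac{- 6 z - \log{\left(z^{2} + 1 \right)} - 2 \operatorname{atan}{\left(z \right)}}{8} + C

For F(z) to be correct the identity F'(z) - f(z) = 0 must hold.
Check: d/dz[\frac{- 6 z - \log{\left(z^{2} + 1 \right)} - 2 \operatorname{atan}{\left(z \right)}}{8}] = \frac{- 3 z^{2} - z - 4}{4 z^{2} + 4}, which equals f(z).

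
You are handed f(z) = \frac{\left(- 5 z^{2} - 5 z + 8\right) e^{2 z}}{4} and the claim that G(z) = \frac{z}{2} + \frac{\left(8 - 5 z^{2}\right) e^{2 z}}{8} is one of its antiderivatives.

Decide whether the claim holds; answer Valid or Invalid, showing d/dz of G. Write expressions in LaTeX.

d/dz[G] = - \frac{5 z^{2} e^{2 z}}{4} - \frac{5 z e^{2 z}}{4} + 2 e^{2 z} + \frac{1}{2}
d/dz[G] - f(z) = \frac{1}{2} != 0.

Invalid: d/dz[G] - f = \frac{1}{2}, which is not 0.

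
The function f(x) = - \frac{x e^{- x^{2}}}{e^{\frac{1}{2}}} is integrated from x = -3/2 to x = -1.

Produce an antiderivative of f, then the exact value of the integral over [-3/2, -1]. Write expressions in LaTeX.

Antiderivative: F(x) = \frac{e^{- x^{2}}}{2 e^{\frac{1}{2}}}; value = - \frac{1}{2 e^{\frac{11}{4}}} + \frac{1}{2 e^{\frac{3}{2}}}

f matches the chain-rule pattern g'(h)*h' with inner function h(x) = - x^{2} - \frac{1}{2}; substituting u = h(x) collapses the integral.
F(x) = \frac{e^{- x^{2}}}{2 e^{\frac{1}{2}}} is an antiderivative of f.
Check: d/dx[\frac{e^{- x^{2}}}{2 e^{\frac{1}{2}}}] = - \frac{x e^{- x^{2}}}{e^{\frac{1}{2}}} = f(x).
F(-1) = \frac{1}{2 e^{\frac{3}{2}}}; F(-3/2) = \frac{1}{2 e^{\frac{11}{4}}}.
Integral = F(-1) - F(-3/2) = - \frac{1}{2 e^{\frac{11}{4}}} + \frac{1}{2 e^{\frac{3}{2}}}.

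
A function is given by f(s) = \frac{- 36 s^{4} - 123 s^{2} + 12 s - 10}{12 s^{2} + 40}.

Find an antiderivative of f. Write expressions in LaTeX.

Since d/ds undoes antidifferentiation here, F'(s) = f(s) is required of F(s).
Check: d/ds[- s^{3} - \frac{s}{4} + \frac{\log{\left(\frac{3 s^{2}}{2} + 5 \right)}}{2}] = \frac{- 36 s^{4} - 123 s^{2} + 12 s - 10}{12 s^{2} + 40} = f(s).

An antiderivative is F(s) = - s^{3} - \frac{s}{4} + \frac{\log{\left(\frac{3 s^{2}}{2} + 5 \right)}}{2}.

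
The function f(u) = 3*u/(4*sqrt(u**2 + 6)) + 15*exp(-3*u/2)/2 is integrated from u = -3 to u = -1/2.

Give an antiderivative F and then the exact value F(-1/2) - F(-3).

The integrand splits into summands that can be handled one at a time.
F(u) = (3*sqrt(u**2 + 6)*exp(3*u/2) - 20)*exp(-3*u/2)/4 is an antiderivative of f.
Check: d/du[(3*sqrt(u**2 + 6)*exp(3*u/2) - 20)*exp(-3*u/2)/4] = (3*u*exp(3*u/2) + 30*sqrt(u**2 + 6))*exp(-3*u/2)/(4*sqrt(u**2 + 6)), which equals f(u).
F(-1/2) = 15/8 - 5*exp(3/4); F(-3) = -5*exp(9/2) + 3*sqrt(15)/4.
Integral = F(-1/2) - F(-3) = -5*exp(3/4) - 3*sqrt(15)/4 + 15/8 + 5*exp(9/2).

Antiderivative: F(u) = (3*sqrt(u**2 + 6)*exp(3*u/2) - 20)*exp(-3*u/2)/4; value = -5*exp(3/4) - 3*sqrt(15)/4 + 15/8 + 5*exp(9/2)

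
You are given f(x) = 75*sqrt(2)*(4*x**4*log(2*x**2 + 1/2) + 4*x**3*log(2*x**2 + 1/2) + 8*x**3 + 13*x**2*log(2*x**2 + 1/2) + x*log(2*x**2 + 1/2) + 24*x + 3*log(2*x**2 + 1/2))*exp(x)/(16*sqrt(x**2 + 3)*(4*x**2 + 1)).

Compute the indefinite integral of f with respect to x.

F(x) = 75*sqrt(x**2/2 + 3/2)*exp(x)*log(2*x**2 + 1/2)/8 + C

A first test for any F(x): its x-derivative must equal f(x) identically.
Check: d/dx[75*sqrt(x**2/2 + 3/2)*exp(x)*log(2*x**2 + 1/2)/8] = (300*sqrt(2)*x**4*exp(x)*log(2*x**2 + 1/2) + 300*sqrt(2)*x**3*exp(x)*log(2*x**2 + 1/2) + 600*sqrt(2)*x**3*exp(x) + 975*sqrt(2)*x**2*exp(x)*log(2*x**2 + 1/2) + 75*sqrt(2)*x*exp(x)*log(2*x**2 + 1/2) + 1800*sqrt(2)*x*exp(x) + 225*sqrt(2)*exp(x)*log(2*x**2 + 1/2))/(64*x**2*sqrt(x**2 + 3) + 16*sqrt(x**2 + 3)), which equals f(x).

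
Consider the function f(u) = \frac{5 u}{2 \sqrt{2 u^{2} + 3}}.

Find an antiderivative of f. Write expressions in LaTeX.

An antiderivative is F(u) = \frac{5 \sqrt{2 u^{2} + 3}}{4}.

The substitution w = 2 u^{2} + 3 works: f is exactly (dF/dw)*(dw/du) for that inner function.
Check: d/du[\frac{5 \sqrt{2 u^{2} + 3}}{4}] = \frac{5 u}{2 \sqrt{2 u^{2} + 3}} = f(u).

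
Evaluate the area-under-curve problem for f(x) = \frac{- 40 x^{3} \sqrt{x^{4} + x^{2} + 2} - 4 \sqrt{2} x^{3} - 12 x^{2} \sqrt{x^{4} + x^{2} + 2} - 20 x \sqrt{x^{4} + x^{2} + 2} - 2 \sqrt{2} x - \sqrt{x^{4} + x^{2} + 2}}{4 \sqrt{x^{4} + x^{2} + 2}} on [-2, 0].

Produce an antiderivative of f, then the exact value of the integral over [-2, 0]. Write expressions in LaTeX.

Recover f(x) by differentiating a candidate F(x); any mismatch rules it out.
F(x) = \frac{\sqrt{2} \left(- 30 \sqrt{2} x^{4} - 12 \sqrt{2} x^{3} - 30 \sqrt{2} x^{2} - 3 \sqrt{2} x - 12 \sqrt{x^{4} + x^{2} + 2} - 4 \sqrt{2}\right)}{24} is an antiderivative of f.
Check: d/dx[\frac{\sqrt{2} \left(- 30 \sqrt{2} x^{4} - 12 \sqrt{2} x^{3} - 30 \sqrt{2} x^{2} - 3 \sqrt{2} x - 12 \sqrt{x^{4} + x^{2} + 2} - 4 \sqrt{2}\right)}{24}] = \frac{- 40 x^{3} \sqrt{x^{4} + x^{2} + 2} - 4 \sqrt{2} x^{3} - 12 x^{2} \sqrt{x^{4} + x^{2} + 2} - 20 x \sqrt{x^{4} + x^{2} + 2} - 2 \sqrt{2} x - \sqrt{x^{4} + x^{2} + 2}}{4 \sqrt{x^{4} + x^{2} + 2}} = f(x).
F(0) = - \frac{4}{3}; F(-2) = - \frac{251}{6} - \sqrt{11}.
Integral = F(0) - F(-2) = \sqrt{11} + \frac{81}{2}.

Antiderivative: F(x) = \frac{\sqrt{2} \left(- 30 \sqrt{2} x^{4} - 12 \sqrt{2} x^{3} - 30 \sqrt{2} x^{2} - 3 \sqrt{2} x - 12 \sqrt{x^{4} + x^{2} + 2} - 4 \sqrt{2}\right)}{24}; value = \sqrt{11} + \frac{81}{2}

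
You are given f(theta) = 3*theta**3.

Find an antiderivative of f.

An antiderivative is F(theta) = 3*theta**4/4.

A first test for any F(theta): its theta-derivative must equal f(theta) identically.
Check: d/dtheta[3*theta**4/4] = 3*theta**3 = f(theta).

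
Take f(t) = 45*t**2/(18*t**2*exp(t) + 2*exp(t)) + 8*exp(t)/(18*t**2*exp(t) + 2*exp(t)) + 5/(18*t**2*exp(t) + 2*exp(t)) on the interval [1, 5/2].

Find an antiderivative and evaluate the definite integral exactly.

Antiderivative: F(t) = 4*atan(3*t)/3 - 5*exp(-t)/2; value = -4*atan(3)/3 - 5*exp(-5/2)/2 + 5*exp(-1)/2 + 4*atan(15/2)/3

The integrand splits into summands that can be handled one at a time.
F(t) = 4*atan(3*t)/3 - 5*exp(-t)/2 is an antiderivative of f.
Check: d/dt[4*atan(3*t)/3 - 5*exp(-t)/2] = (45*t**2 + 8*exp(t) + 5)/(18*t**2*exp(t) + 2*exp(t)), which equals f(t).
F(5/2) = -5*exp(-5/2)/2 + 4*atan(15/2)/3; F(1) = -5*exp(-1)/2 + 4*atan(3)/3.
Integral = F(5/2) - F(1) = -4*atan(3)/3 - 5*exp(-5/2)/2 + 5*exp(-1)/2 + 4*atan(15/2)/3.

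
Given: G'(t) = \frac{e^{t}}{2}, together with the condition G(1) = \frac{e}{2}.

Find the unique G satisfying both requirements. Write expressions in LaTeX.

G(t) = \frac{e^{t}}{2}

Whatever form G(t) takes, its d/dt must return the stated G'(t).
A general antiderivative is \frac{e^{t}}{2} + C.
The condition gives C = \frac{e}{2} - (\frac{e}{2}) = 0.
So G(t) = \frac{e^{t}}{2}.
Check: d/dt[\frac{e^{t}}{2}] = \frac{e^{t}}{2} = G'(t).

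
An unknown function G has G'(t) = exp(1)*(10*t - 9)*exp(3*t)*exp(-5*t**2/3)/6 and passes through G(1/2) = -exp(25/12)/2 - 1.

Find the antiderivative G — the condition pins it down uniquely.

G'(t) matches the chain-rule pattern g'(h)*h' with inner function h(t) = -5*t**2/3 + 3*t + 1; substituting u = h(t) collapses the integral.
A general antiderivative is -exp(-5*t**2/3 + 3*t + 1)/2 + C.
The condition gives C = -exp(25/12)/2 - 1 - (-exp(25/12)/2) = -1.
So G(t) = -(exp(1)*exp(3*t)*exp(-5*t**2/3) + 2)/2.
Check: d/dt[-(exp(1)*exp(3*t)*exp(-5*t**2/3) + 2)/2] = (10*exp(1)*t*exp(3*t) - 9*exp(1)*exp(3*t))*exp(-5*t**2/3)/6, which equals G'(t).

G(t) = -(exp(1)*exp(3*t)*exp(-5*t**2/3) + 2)/2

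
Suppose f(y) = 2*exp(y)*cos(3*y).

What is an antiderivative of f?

Check any antiderivative F(y) by computing F'(y) and comparing it with f(y).
Check: d/dy[3*exp(y)*sin(3*y)/5 + exp(y)*cos(3*y)/5] = 2*exp(y)*cos(3*y) = f(y).

An antiderivative is F(y) = 3*exp(y)*sin(3*y)/5 + exp(y)*cos(3*y)/5.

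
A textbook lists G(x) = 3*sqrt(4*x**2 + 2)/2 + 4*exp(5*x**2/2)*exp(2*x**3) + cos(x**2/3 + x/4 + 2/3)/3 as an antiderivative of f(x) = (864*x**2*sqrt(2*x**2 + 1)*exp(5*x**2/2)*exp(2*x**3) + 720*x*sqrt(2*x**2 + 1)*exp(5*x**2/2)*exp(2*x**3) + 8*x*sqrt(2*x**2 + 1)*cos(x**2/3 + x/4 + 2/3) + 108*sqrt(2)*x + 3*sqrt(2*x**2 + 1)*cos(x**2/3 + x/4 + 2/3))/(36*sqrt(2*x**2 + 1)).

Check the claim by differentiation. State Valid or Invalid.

d/dx[G] = (864*x**2*sqrt(2*x**2 + 1)*exp(5*x**2/2)*exp(2*x**3) + 720*x*sqrt(2*x**2 + 1)*exp(5*x**2/2)*exp(2*x**3) - 8*x*sqrt(2*x**2 + 1)*sin(x**2/3 + x/4 + 2/3) + 108*sqrt(2)*x - 3*sqrt(2*x**2 + 1)*sin(x**2/3 + x/4 + 2/3))/(36*sqrt(2*x**2 + 1))
d/dx[G] - f(x) = -2*x*sin(x**2/3 + x/4 + 2/3)/9 - 2*x*cos(x**2/3 + x/4 + 2/3)/9 - sin(x**2/3 + x/4 + 2/3)/12 - cos(x**2/3 + x/4 + 2/3)/12 != 0.

Invalid: d/dx[G] - f = -2*x*sin(x**2/3 + x/4 + 2/3)/9 - 2*x*cos(x**2/3 + x/4 + 2/3)/9 - sin(x**2/3 + x/4 + 2/3)/12 - cos(x**2/3 + x/4 + 2/3)/12, which is not 0.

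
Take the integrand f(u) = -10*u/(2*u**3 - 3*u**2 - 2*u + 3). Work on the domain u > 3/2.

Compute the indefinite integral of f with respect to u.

F(u) = -6*log(u - 3/2) + 5*log(u - 1) + log(u + 1) + C

Factor the denominator ((u - 1)*(u + 1)*(2*u - 3)) and decompose: f = -12/(2*u - 3) + 1/(u + 1) + 5/(u - 1); each piece integrates to a log, atan, or power term.
Check: d/du[-6*log(u - 3/2) + 5*log(u - 1) + log(u + 1)] = -10*u/(2*u**3 - 3*u**2 - 2*u + 3) = f(u).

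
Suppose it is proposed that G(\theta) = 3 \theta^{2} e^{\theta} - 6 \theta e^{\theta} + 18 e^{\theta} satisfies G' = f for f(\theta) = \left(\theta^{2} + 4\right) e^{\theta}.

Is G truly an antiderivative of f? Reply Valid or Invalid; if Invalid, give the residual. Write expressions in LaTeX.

d/d\theta[G] = 3 \theta^{2} e^{\theta} + 12 e^{\theta}
d/d\theta[G] - f(\theta) = 2 \theta^{2} e^{\theta} + 8 e^{\theta} != 0.

Invalid: d/d\theta[G] - f = 2 \theta^{2} e^{\theta} + 8 e^{\theta}, which is not 0.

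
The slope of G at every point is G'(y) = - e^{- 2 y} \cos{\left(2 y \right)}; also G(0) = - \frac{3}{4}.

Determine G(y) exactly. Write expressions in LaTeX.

Whatever form G(y) takes, its d/dy must return the stated G'(y).
A general antiderivative is - \frac{e^{- 2 y} \sin{\left(2 y \right)}}{4} + \frac{e^{- 2 y} \cos{\left(2 y \right)}}{4} + C.
The condition gives C = - \frac{3}{4} - (\frac{1}{4}) = -1.
So G(y) = \frac{\left(- 4 e^{2 y} - \sin{\left(2 y \right)} + \cos{\left(2 y \right)}\right) e^{- 2 y}}{4}.
Check: d/dy[\frac{\left(- 4 e^{2 y} - \sin{\left(2 y \right)} + \cos{\left(2 y \right)}\right) e^{- 2 y}}{4}] = - e^{- 2 y} \cos{\left(2 y \right)} = G'(y).

G(y) = \frac{\left(- 4 e^{2 y} - \sin{\left(2 y \right)} + \cos{\left(2 y \right)}\right) e^{- 2 y}}{4}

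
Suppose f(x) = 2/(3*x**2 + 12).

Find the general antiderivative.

An antiderivative F(x) passes only if d/dx[F] lands on f(x) exactly.
Check: d/dx[atan(x/2)/3] = 2/(3*x**2 + 12) = f(x).

F(x) = atan(x/2)/3 + C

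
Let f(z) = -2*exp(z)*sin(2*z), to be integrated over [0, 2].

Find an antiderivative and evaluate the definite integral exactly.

Antiderivative: F(z) = 2*(-sin(2*z) + 2*cos(2*z))*exp(z)/5; value = 4*exp(2)*cos(4)/5 - 4/5 - 2*exp(2)*sin(4)/5

Any candidate F(z) must reproduce f(z) exactly when differentiated.
F(z) = 2*(-sin(2*z) + 2*cos(2*z))*exp(z)/5 is an antiderivative of f.
Check: d/dz[2*(-sin(2*z) + 2*cos(2*z))*exp(z)/5] = -2*exp(z)*sin(2*z) = f(z).
F(2) = 4*exp(2)*cos(4)/5 - 2*exp(2)*sin(4)/5; F(0) = 4/5.
Integral = F(2) - F(0) = 4*exp(2)*cos(4)/5 - 4/5 - 2*exp(2)*sin(4)/5.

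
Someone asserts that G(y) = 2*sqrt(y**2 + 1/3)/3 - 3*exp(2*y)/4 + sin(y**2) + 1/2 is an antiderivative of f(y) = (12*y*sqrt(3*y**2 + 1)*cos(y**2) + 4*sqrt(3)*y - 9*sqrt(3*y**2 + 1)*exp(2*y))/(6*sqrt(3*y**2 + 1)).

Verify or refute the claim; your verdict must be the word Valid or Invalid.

d/dy[G] = (12*y*sqrt(3*y**2 + 1)*cos(y**2) + 4*sqrt(3)*y - 9*sqrt(3*y**2 + 1)*exp(2*y))/(6*sqrt(3*y**2 + 1))
This equals f(y) exactly, so the claim holds.

Valid. The derivative of G reproduces f.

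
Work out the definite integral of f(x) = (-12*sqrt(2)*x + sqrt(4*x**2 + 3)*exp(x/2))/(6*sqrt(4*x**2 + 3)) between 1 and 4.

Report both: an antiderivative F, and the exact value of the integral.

A candidate is checked by its d/dx: the result must match f(x).
F(x) = -sqrt(2*x**2 + 3/2) + exp(x/2)/3 is an antiderivative of f.
Check: d/dx[-sqrt(2*x**2 + 3/2) + exp(x/2)/3] = (-12*sqrt(2)*x + sqrt(4*x**2 + 3)*exp(x/2))/(6*sqrt(4*x**2 + 3)) = f(x).
F(4) = -sqrt(134)/2 + exp(2)/3; F(1) = -sqrt(14)/2 + exp(1/2)/3.
Integral = F(4) - F(1) = -sqrt(134)/2 - exp(1/2)/3 + sqrt(14)/2 + exp(2)/3.

Antiderivative: F(x) = -sqrt(2*x**2 + 3/2) + exp(x/2)/3; value = -sqrt(134)/2 - exp(1/2)/3 + sqrt(14)/2 + exp(2)/3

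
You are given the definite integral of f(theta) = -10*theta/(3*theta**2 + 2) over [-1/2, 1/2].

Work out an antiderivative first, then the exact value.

Antiderivative: F(theta) = -5*log(2*theta**2 + 4/3)/3; value = 0

The substitution u = 2*theta**2 + 4/3 works: f is exactly (dF/du)*(du/dtheta) for that inner function.
F(theta) = -5*log(2*theta**2 + 4/3)/3 is an antiderivative of f.
Check: d/dtheta[-5*log(2*theta**2 + 4/3)/3] = -10*theta/(3*theta**2 + 2) = f(theta).
F(1/2) = -5*log(11/6)/3; F(-1/2) = -5*log(11/6)/3.
Integral = F(1/2) - F(-1/2) = 0.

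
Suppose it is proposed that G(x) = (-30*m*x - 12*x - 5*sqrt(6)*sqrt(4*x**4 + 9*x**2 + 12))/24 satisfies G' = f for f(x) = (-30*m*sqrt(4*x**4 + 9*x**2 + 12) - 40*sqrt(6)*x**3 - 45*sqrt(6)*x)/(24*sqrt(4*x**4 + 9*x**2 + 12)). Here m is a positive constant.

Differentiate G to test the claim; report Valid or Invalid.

Invalid: d/dx[G] - f = -1/2, which is not 0.

d/dx[G] = (-30*m*sqrt(4*x**4 + 9*x**2 + 12) - 40*sqrt(6)*x**3 - 45*sqrt(6)*x - 12*sqrt(4*x**4 + 9*x**2 + 12))/(24*sqrt(4*x**4 + 9*x**2 + 12))
d/dx[G] - f(x) = -1/2 != 0.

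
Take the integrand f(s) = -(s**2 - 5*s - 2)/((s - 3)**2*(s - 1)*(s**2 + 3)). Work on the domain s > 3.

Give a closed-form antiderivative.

Factor the denominator ((s - 3)**2*(s - 1)*(s**2 + 3)) and decompose: f = 5/(12*(s**2 + 3)) + 3/(8*(s - 1)) - 3/(8*(s - 3)) + 1/(3*(s - 3)**2); each piece integrates to a log, atan, or power term.
Check: d/ds[-3*log(s - 3)/8 + 3*log(s - 1)/8 + 5*sqrt(3)*atan(sqrt(3)*s/3)/36 - 1/(3*s - 9)] = (-s**2 + 5*s + 2)/(s**5 - 7*s**4 + 18*s**3 - 30*s**2 + 45*s - 27), which equals f(s).

An antiderivative is F(s) = -3*log(s - 3)/8 + 3*log(s - 1)/8 + 5*sqrt(3)*atan(sqrt(3)*s/3)/36 - 1/(3*s - 9).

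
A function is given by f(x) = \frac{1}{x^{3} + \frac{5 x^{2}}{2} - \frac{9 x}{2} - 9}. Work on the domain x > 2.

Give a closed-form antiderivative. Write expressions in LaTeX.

An antiderivative is F(x) = \frac{2 \left(3 \log{\left(x - 2 \right)} - 10 \log{\left(x + \frac{3}{2} \right)} + 7 \log{\left(x + 3 \right)}\right)}{105}.

Factor the denominator (\left(x - 2\right) \left(x + 3\right) \left(2 x + 3\right)) and decompose: f = - \frac{8}{21 \left(2 x + 3\right)} + \frac{2}{15 \left(x + 3\right)} + \frac{2}{35 \left(x - 2\right)}; each piece integrates to a log, atan, or power term.
Check: d/dx[\frac{2 \left(3 \log{\left(x - 2 \right)} - 10 \log{\left(x + \frac{3}{2} \right)} + 7 \log{\left(x + 3 \right)}\right)}{105}] = \frac{2}{2 x^{3} + 5 x^{2} - 9 x - 18}, which equals f(x).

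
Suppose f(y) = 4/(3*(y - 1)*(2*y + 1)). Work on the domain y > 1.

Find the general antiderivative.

F(y) = 4*(log(y - 1) - log(y + 1/2))/9 + C

Factor the denominator (3*(y - 1)*(2*y + 1)) and decompose: f = -8/(9*(2*y + 1)) + 4/(9*(y - 1)); each piece integrates to a log, atan, or power term.
Check: d/dy[4*(log(y - 1) - log(y + 1/2))/9] = 4/(6*y**2 - 3*y - 3), which equals f(y).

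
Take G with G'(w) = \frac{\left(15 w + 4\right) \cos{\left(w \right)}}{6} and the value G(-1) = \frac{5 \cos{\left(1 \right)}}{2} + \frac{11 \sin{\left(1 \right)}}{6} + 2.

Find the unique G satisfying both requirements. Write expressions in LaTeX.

G(w) = \frac{5 w \sin{\left(w \right)}}{2} + \frac{2 \sin{\left(w \right)}}{3} + \frac{5 \cos{\left(w \right)}}{2} + 2

Since d/dw undoes antidifferentiation here, G(w) must give back the stated G'(w).
A general antiderivative is \frac{5 w \sin{\left(w \right)}}{2} + \frac{2 \sin{\left(w \right)}}{3} + \frac{5 \cos{\left(w \right)}}{2} + C.
The condition gives C = \frac{5 \cos{\left(1 \right)}}{2} + \frac{11 \sin{\left(1 \right)}}{6} + 2 - (\frac{5 \cos{\left(1 \right)}}{2} + \frac{11 \sin{\left(1 \right)}}{6}) = 2.
So G(w) = \frac{5 w \sin{\left(w \right)}}{2} + \frac{2 \sin{\left(w \right)}}{3} + \frac{5 \cos{\left(w \right)}}{2} + 2.
Check: d/dw[\frac{5 w \sin{\left(w \right)}}{2} + \frac{2 \sin{\left(w \right)}}{3} + \frac{5 \cos{\left(w \right)}}{2} + 2] = \frac{5 w \cos{\left(w \right)}}{2} + \frac{2 \cos{\left(w \right)}}{3}, which equals G'(w).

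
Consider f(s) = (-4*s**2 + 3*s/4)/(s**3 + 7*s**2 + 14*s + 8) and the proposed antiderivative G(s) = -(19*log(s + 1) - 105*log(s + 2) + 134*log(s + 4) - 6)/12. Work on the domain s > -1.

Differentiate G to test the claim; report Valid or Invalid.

d/ds[G] = (-16*s**2 + 3*s)/(4*s**3 + 28*s**2 + 56*s + 32)
This equals f(s) exactly, so the claim holds.

Valid - differentiating G returns exactly f.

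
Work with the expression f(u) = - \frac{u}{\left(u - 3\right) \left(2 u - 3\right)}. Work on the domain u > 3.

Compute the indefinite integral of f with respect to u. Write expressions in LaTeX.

F(u) = - \frac{2 \log{\left(u - 3 \right)} - \log{\left(u - \frac{3}{2} \right)}}{2} + C

Factor the denominator (\left(u - 3\right) \left(2 u - 3\right)) and decompose: f = \frac{1}{2 u - 3} - \frac{1}{u - 3}; each piece integrates to a log, atan, or power term.
Check: d/du[- \frac{2 \log{\left(u - 3 \right)} - \log{\left(u - \frac{3}{2} \right)}}{2}] = - \frac{u}{2 u^{2} - 9 u + 9}, which equals f(u).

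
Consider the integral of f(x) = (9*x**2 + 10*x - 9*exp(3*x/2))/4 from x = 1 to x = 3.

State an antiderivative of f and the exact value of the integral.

An antiderivative F(x) passes only if d/dx[F] lands on f(x) exactly.
F(x) = 3*x**3/4 + 5*x**2/4 - 3*exp(3*x/2)/2 is an antiderivative of f.
Check: d/dx[3*x**3/4 + 5*x**2/4 - 3*exp(3*x/2)/2] = 9*x**2/4 + 5*x/2 - 9*exp(3*x/2)/4, which equals f(x).
F(3) = 63/2 - 3*exp(9/2)/2; F(1) = 2 - 3*exp(3/2)/2.
Integral = F(3) - F(1) = -3*exp(9/2)/2 + 3*exp(3/2)/2 + 59/2.

Antiderivative: F(x) = 3*x**3/4 + 5*x**2/4 - 3*exp(3*x/2)/2; value = -3*exp(9/2)/2 + 3*exp(3/2)/2 + 59/2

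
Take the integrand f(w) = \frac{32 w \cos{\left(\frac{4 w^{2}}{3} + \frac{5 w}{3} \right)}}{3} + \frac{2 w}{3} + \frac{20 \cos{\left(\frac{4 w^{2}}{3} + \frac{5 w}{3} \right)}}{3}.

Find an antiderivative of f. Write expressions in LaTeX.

An antiderivative is F(w) = \frac{w^{2}}{3} + 4 \sin{\left(\frac{4 w^{2}}{3} + \frac{5 w}{3} \right)}.

Integrate term by term and add the pieces.
Check: d/dw[\frac{w^{2}}{3} + 4 \sin{\left(\frac{4 w^{2}}{3} + \frac{5 w}{3} \right)}] = \frac{32 w \cos{\left(\frac{4 w^{2}}{3} + \frac{5 w}{3} \right)}}{3} + \frac{2 w}{3} + \frac{20 \cos{\left(\frac{4 w^{2}}{3} + \frac{5 w}{3} \right)}}{3} = f(w).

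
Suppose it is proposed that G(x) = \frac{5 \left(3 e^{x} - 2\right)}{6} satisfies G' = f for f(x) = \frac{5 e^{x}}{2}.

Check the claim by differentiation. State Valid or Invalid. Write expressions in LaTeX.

Valid - the claim checks out under differentiation.

d/dx[G] = \frac{5 e^{x}}{2}
This equals f(x) exactly, so the claim holds.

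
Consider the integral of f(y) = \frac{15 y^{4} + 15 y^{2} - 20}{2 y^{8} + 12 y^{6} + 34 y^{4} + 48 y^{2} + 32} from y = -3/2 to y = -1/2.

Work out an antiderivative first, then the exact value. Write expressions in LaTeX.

f has the shape u'v + uv' for u = - \frac{5 y}{4} and v = \frac{1}{\frac{y^{4}}{2} + \frac{3 y^{2}}{2} + 2} — it is the derivative of the product u*v.
F(y) = - \frac{5 y}{2 \left(y^{4} + 3 y^{2} + 4\right)} is an antiderivative of f.
Check: d/dy[- \frac{5 y}{2 \left(y^{4} + 3 y^{2} + 4\right)}] = \frac{15 y^{4} + 15 y^{2} - 20}{2 y^{8} + 12 y^{6} + 34 y^{4} + 48 y^{2} + 32} = f(y).
F(-1/2) = \frac{20}{77}; F(-3/2) = \frac{60}{253}.
Integral = F(-1/2) - F(-3/2) = \frac{40}{1771}.

Antiderivative: F(y) = - \frac{5 y}{2 \left(y^{4} + 3 y^{2} + 4\right)}; value = \frac{40}{1771}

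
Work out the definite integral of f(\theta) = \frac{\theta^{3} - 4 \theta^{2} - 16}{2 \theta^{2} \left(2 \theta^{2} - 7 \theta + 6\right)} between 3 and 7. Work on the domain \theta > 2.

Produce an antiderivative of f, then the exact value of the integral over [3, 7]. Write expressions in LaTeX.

Antiderivative: F(\theta) = - \frac{14 \log{\left(\theta \right)}}{9} - 3 \log{\left(\theta - 2 \right)} + \frac{173 \log{\left(\theta - \frac{3}{2} \right)}}{36} + \frac{4}{3 \theta}; value = - 3 \log{\left(5 \right)} - \frac{14 \log{\left(7 \right)}}{9} - \frac{173 \log{\left(\frac{3}{2} \right)}}{36} - \frac{16}{63} + \frac{14 \log{\left(3 \right)}}{9} + \frac{173 \log{\left(\frac{11}{2} \right)}}{36}

Factor the denominator (2 \theta^{2} \left(\theta - 2\right) \left(2 \theta - 3\right)) and decompose: f = \frac{173}{18 \left(2 \theta - 3\right)} - \frac{3}{\theta - 2} - \frac{14}{9 \theta} - \frac{4}{3 \theta^{2}}; each piece integrates to a log, atan, or power term.
F(\theta) = - \frac{14 \log{\left(\theta \right)}}{9} - 3 \log{\left(\theta - 2 \right)} + \frac{173 \log{\left(\theta - \frac{3}{2} \right)}}{36} + \frac{4}{3 \theta} is an antiderivative of f.
Check: d/d\theta[- \frac{14 \log{\left(\theta \right)}}{9} - 3 \log{\left(\theta - 2 \right)} + \frac{173 \log{\left(\theta - \frac{3}{2} \right)}}{36} + \frac{4}{3 \theta}] = \frac{\theta^{3} - 4 \theta^{2} - 16}{4 \theta^{4} - 14 \theta^{3} + 12 \theta^{2}}, which equals f(\theta).
F(7) = - 3 \log{\left(5 \right)} - \frac{14 \log{\left(7 \right)}}{9} + \frac{4}{21} + \frac{173 \log{\left(\frac{11}{2} \right)}}{36}; F(3) = - \frac{14 \log{\left(3 \right)}}{9} + \frac{4}{9} + \frac{173 \log{\left(\frac{3}{2} \right)}}{36}.
Integral = F(7) - F(3) = - 3 \log{\left(5 \right)} - \frac{14 \log{\left(7 \right)}}{9} - \frac{173 \log{\left(\frac{3}{2} \right)}}{36} - \frac{16}{63} + \frac{14 \log{\left(3 \right)}}{9} + \frac{173 \log{\left(\frac{11}{2} \right)}}{36}.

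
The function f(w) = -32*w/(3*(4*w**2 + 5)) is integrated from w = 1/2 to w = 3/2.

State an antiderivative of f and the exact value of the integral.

f matches the chain-rule pattern g'(h)*h' with inner function h(w) = 4*w**2 + 5; substituting u = h(w) collapses the integral.
F(w) = -4*log(4*w**2 + 5)/3 is an antiderivative of f.
Check: d/dw[-4*log(4*w**2 + 5)/3] = -32*w/(12*w**2 + 15), which equals f(w).
F(3/2) = -4*log(14)/3; F(1/2) = -4*log(6)/3.
Integral = F(3/2) - F(1/2) = -4*log(14)/3 + 4*log(6)/3.

Antiderivative: F(w) = -4*log(4*w**2 + 5)/3; value = -4*log(14)/3 + 4*log(6)/3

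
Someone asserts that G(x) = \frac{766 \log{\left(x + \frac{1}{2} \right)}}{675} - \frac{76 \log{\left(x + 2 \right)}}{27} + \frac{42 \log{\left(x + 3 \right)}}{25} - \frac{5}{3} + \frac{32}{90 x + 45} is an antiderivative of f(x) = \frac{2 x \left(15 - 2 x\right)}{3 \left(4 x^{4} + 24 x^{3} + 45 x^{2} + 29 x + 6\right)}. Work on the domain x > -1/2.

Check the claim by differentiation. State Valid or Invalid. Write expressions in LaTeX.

Valid. The derivative of G reproduces f.

d/dx[G] = \frac{- 4 x^{2} + 30 x}{12 x^{4} + 72 x^{3} + 135 x^{2} + 87 x + 18}
This equals f(x) exactly, so the claim holds.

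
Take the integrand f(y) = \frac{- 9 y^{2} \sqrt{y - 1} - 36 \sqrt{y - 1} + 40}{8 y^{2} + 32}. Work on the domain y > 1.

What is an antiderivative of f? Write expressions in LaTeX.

An antiderivative is F(y) = - \frac{3 y \sqrt{y - 1} - 3 \sqrt{y - 1} - 10 \operatorname{atan}{\left(\frac{y}{2} \right)}}{4}.

For F(y) to be correct the identity F'(y) - f(y) = 0 must hold.
Check: d/dy[- \frac{3 y \sqrt{y - 1} - 3 \sqrt{y - 1} - 10 \operatorname{atan}{\left(\frac{y}{2} \right)}}{4}] = \frac{- 9 y^{3} + 9 y^{2} - 36 y + 40 \sqrt{y - 1} + 36}{8 y^{2} \sqrt{y - 1} + 32 \sqrt{y - 1}}, which equals f(y).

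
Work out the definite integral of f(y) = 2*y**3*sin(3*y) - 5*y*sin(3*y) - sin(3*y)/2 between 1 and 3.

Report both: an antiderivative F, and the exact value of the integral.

Integrate term by term and add the pieces.
F(y) = -(36*y**3*cos(3*y) - 36*y**2*sin(3*y) - 114*y*cos(3*y) + 38*sin(3*y) - 9*cos(3*y))/54 is an antiderivative of f.
Check: d/dy[-(36*y**3*cos(3*y) - 36*y**2*sin(3*y) - 114*y*cos(3*y) + 38*sin(3*y) - 9*cos(3*y))/54] = 2*y**3*sin(3*y) - 5*y*sin(3*y) - sin(3*y)/2 = f(y).
F(3) = 143*sin(9)/27 - 23*cos(9)/2; F(1) = 29*cos(3)/18 - sin(3)/27.
Integral = F(3) - F(1) = sin(3)/27 - 29*cos(3)/18 + 143*sin(9)/27 - 23*cos(9)/2.

Antiderivative: F(y) = -(36*y**3*cos(3*y) - 36*y**2*sin(3*y) - 114*y*cos(3*y) + 38*sin(3*y) - 9*cos(3*y))/54; value = sin(3)/27 - 29*cos(3)/18 + 143*sin(9)/27 - 23*cos(9)/2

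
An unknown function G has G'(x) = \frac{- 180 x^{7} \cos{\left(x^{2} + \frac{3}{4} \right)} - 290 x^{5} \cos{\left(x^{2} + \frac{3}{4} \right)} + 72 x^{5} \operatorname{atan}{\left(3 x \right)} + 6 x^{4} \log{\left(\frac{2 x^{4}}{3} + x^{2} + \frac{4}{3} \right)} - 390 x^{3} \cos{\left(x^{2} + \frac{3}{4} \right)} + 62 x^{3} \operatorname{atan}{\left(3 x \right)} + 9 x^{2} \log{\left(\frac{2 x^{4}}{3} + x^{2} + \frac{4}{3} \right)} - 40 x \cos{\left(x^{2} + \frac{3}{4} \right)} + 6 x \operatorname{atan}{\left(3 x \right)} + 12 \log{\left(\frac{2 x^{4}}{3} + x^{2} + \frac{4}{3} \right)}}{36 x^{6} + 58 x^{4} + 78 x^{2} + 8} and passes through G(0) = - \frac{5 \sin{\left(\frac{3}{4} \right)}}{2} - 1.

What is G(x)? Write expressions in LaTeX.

G(x) = \frac{\log{\left(\frac{2 x^{4}}{3} + x^{2} + \frac{4}{3} \right)} \operatorname{atan}{\left(3 x \right)}}{2} - \frac{5 \sin{\left(x^{2} + \frac{3}{4} \right)}}{2} - 1

Recover the given G'(x) by differentiating a candidate G(x); any mismatch rules it out.
A general antiderivative is \frac{\log{\left(\frac{2 x^{4}}{3} + x^{2} + \frac{4}{3} \right)} \operatorname{atan}{\left(3 x \right)}}{2} - \frac{5 \sin{\left(x^{2} + \frac{3}{4} \right)}}{2} + C.
The condition gives C = - \frac{5 \sin{\left(\frac{3}{4} \right)}}{2} - 1 - (- \frac{5 \sin{\left(\frac{3}{4} \right)}}{2}) = -1.
So G(x) = \frac{\log{\left(\frac{2 x^{4}}{3} + x^{2} + \frac{4}{3} \right)} \operatorname{atan}{\left(3 x \right)}}{2} - \frac{5 \sin{\left(x^{2} + \frac{3}{4} \right)}}{2} - 1.
Check: d/dx[\frac{\log{\left(\frac{2 x^{4}}{3} + x^{2} + \frac{4}{3} \right)} \operatorname{atan}{\left(3 x \right)}}{2} - \frac{5 \sin{\left(x^{2} + \frac{3}{4} \right)}}{2} - 1] = \frac{- 180 x^{7} \cos{\left(x^{2} + \frac{3}{4} \right)} - 290 x^{5} \cos{\left(x^{2} + \frac{3}{4} \right)} + 72 x^{5} \operatorname{atan}{\left(3 x \right)} + 6 x^{4} \log{\left(\frac{2 x^{4}}{3} + x^{2} + \frac{4}{3} \right)} - 390 x^{3} \cos{\left(x^{2} + \frac{3}{4} \right)} + 62 x^{3} \operatorname{atan}{\left(3 x \right)} + 9 x^{2} \log{\left(\frac{2 x^{4}}{3} + x^{2} + \frac{4}{3} \right)} - 40 x \cos{\left(x^{2} + \frac{3}{4} \right)} + 6 x \operatorname{atan}{\left(3 x \right)} + 12 \log{\left(\frac{2 x^{4}}{3} + x^{2} + \frac{4}{3} \right)}}{36 x^{6} + 58 x^{4} + 78 x^{2} + 8} = G'(x).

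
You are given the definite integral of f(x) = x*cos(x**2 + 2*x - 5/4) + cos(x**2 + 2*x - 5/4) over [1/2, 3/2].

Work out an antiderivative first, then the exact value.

Antiderivative: F(x) = sin(x**2 + 2*x - 5/4)/2; value = sin(4)/2

The substitution u = x**2 + 2*x - 5/4 works: f is exactly (dF/du)*(du/dx) for that inner function.
F(x) = sin(x**2 + 2*x - 5/4)/2 is an antiderivative of f.
Check: d/dx[sin(x**2 + 2*x - 5/4)/2] = x*cos(x**2 + 2*x - 5/4) + cos(x**2 + 2*x - 5/4) = f(x).
F(3/2) = sin(4)/2; F(1/2) = 0.
Integral = F(3/2) - F(1/2) = sin(4)/2.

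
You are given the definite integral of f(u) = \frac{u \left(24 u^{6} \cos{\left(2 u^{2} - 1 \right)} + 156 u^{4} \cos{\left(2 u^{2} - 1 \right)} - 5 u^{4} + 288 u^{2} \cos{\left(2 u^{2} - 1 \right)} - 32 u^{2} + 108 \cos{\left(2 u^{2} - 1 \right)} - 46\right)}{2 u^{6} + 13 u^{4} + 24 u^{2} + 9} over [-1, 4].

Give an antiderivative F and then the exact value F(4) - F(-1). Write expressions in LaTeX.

Antiderivative: F(u) = \frac{- 5 u^{2} \log{\left(2 u^{2} + 1 \right)} + 12 u^{2} \sin{\left(2 u^{2} - 1 \right)} - 15 \log{\left(2 u^{2} + 1 \right)} + 36 \sin{\left(2 u^{2} - 1 \right)} + 2}{4 u^{2} + 12}; value = - \frac{5 \log{\left(33 \right)}}{4} - 3 \sin{\left(1 \right)} + 3 \sin{\left(31 \right)} - \frac{15}{152} + \frac{5 \log{\left(3 \right)}}{4}

A candidate is checked by its d/du: the result must match f(u).
F(u) = \frac{- 5 u^{2} \log{\left(2 u^{2} + 1 \right)} + 12 u^{2} \sin{\left(2 u^{2} - 1 \right)} - 15 \log{\left(2 u^{2} + 1 \right)} + 36 \sin{\left(2 u^{2} - 1 \right)} + 2}{4 u^{2} + 12} is an antiderivative of f.
Check: d/du[\frac{- 5 u^{2} \log{\left(2 u^{2} + 1 \right)} + 12 u^{2} \sin{\left(2 u^{2} - 1 \right)} - 15 \log{\left(2 u^{2} + 1 \right)} + 36 \sin{\left(2 u^{2} - 1 \right)} + 2}{4 u^{2} + 12}] = \frac{24 u^{7} \cos{\left(2 u^{2} - 1 \right)} + 156 u^{5} \cos{\left(2 u^{2} - 1 \right)} - 5 u^{5} + 288 u^{3} \cos{\left(2 u^{2} - 1 \right)} - 32 u^{3} + 108 u \cos{\left(2 u^{2} - 1 \right)} - 46 u}{2 u^{6} + 13 u^{4} + 24 u^{2} + 9}, which equals f(u).
F(4) = - \frac{5 \log{\left(33 \right)}}{4} + 3 \sin{\left(31 \right)} + \frac{1}{38}; F(-1) = - \frac{5 \log{\left(3 \right)}}{4} + \frac{1}{8} + 3 \sin{\left(1 \right)}.
Integral = F(4) - F(-1) = - \frac{5 \log{\left(33 \right)}}{4} - 3 \sin{\left(1 \right)} + 3 \sin{\left(31 \right)} - \frac{15}{152} + \frac{5 \log{\left(3 \right)}}{4}.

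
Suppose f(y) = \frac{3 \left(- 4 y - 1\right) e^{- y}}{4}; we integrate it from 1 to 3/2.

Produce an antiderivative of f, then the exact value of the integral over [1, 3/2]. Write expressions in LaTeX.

Recognize the product-rule pattern: f = u'v + uv' with u = 3 y + \frac{15}{4}, v = e^{- y}, so integration by parts undoes it.
F(y) = \frac{\left(12 y + 15\right) e^{- y}}{4} is an antiderivative of f.
Check: d/dy[\frac{\left(12 y + 15\right) e^{- y}}{4}] = \frac{\left(- 12 y - 3\right) e^{- y}}{4}, which equals f(y).
F(3/2) = \frac{33}{4 e^{\frac{3}{2}}}; F(1) = \frac{27}{4 e}.
Integral = F(3/2) - F(1) = - \frac{27}{4 e} + \frac{33}{4 e^{\frac{3}{2}}}.

Antiderivative: F(y) = \frac{\left(12 y + 15\right) e^{- y}}{4}; value = - \frac{27}{4 e} + \frac{33}{4 e^{\frac{3}{2}}}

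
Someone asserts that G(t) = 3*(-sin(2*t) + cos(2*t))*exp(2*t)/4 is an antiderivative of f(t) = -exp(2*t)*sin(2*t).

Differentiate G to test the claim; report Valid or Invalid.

d/dt[G] = -3*exp(2*t)*sin(2*t)
d/dt[G] - f(t) = -2*exp(2*t)*sin(2*t) != 0.

Invalid: d/dt[G] - f = -2*exp(2*t)*sin(2*t), which is not 0.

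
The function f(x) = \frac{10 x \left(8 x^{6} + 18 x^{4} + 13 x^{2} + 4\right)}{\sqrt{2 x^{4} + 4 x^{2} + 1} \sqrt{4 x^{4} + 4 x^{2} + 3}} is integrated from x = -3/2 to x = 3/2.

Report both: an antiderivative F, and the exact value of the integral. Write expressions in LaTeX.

Antiderivative: F(x) = \frac{5 \sqrt{2 x^{4} + 4 x^{2} + 1} \sqrt{4 x^{4} + 4 x^{2} + 3}}{2}; value = 0

Recognize the product-rule pattern: f = u'v + uv' with u = 5 \sqrt{x^{4} + 2 x^{2} + \frac{1}{2}}, v = \sqrt{2 x^{4} + 2 x^{2} + \frac{3}{2}}, so integration by parts undoes it.
F(x) = \frac{5 \sqrt{2 x^{4} + 4 x^{2} + 1} \sqrt{4 x^{4} + 4 x^{2} + 3}}{2} is an antiderivative of f.
Check: d/dx[\frac{5 \sqrt{2 x^{4} + 4 x^{2} + 1} \sqrt{4 x^{4} + 4 x^{2} + 3}}{2}] = \frac{80 x^{7} + 180 x^{5} + 130 x^{3} + 40 x}{\sqrt{2 x^{4} + 4 x^{2} + 1} \sqrt{4 x^{4} + 4 x^{2} + 3}}, which equals f(x).
F(3/2) = \frac{5 \sqrt{41538}}{16}; F(-3/2) = \frac{5 \sqrt{41538}}{16}.
Integral = F(3/2) - F(-3/2) = 0.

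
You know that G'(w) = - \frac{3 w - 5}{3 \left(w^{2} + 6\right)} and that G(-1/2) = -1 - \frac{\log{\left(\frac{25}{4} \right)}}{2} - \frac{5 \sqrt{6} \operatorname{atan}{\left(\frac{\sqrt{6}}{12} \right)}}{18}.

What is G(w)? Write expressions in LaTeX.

G(w) = - \frac{\log{\left(w^{2} + 6 \right)}}{2} + \frac{5 \sqrt{6} \operatorname{atan}{\left(\frac{\sqrt{6} w}{6} \right)}}{18} - 1

Since d/dw undoes antidifferentiation here, G(w) must give back the stated G'(w).
A general antiderivative is - \frac{\log{\left(w^{2} + 6 \right)}}{2} + \frac{5 \sqrt{6} \operatorname{atan}{\left(\frac{\sqrt{6} w}{6} \right)}}{18} + C.
The condition gives C = -1 - \frac{\log{\left(\frac{25}{4} \right)}}{2} - \frac{5 \sqrt{6} \operatorname{atan}{\left(\frac{\sqrt{6}}{12} \right)}}{18} - (- \frac{\log{\left(\frac{25}{4} \right)}}{2} - \frac{5 \sqrt{6} \operatorname{atan}{\left(\frac{\sqrt{6}}{12} \right)}}{18}) = -1.
So G(w) = - \frac{\log{\left(w^{2} + 6 \right)}}{2} + \frac{5 \sqrt{6} \operatorname{atan}{\left(\frac{\sqrt{6} w}{6} \right)}}{18} - 1.
Check: d/dw[- \frac{\log{\left(w^{2} + 6 \right)}}{2} + \frac{5 \sqrt{6} \operatorname{atan}{\left(\frac{\sqrt{6} w}{6} \right)}}{18} - 1] = \frac{5 - 3 w}{3 w^{2} + 18}, which equals G'(w).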